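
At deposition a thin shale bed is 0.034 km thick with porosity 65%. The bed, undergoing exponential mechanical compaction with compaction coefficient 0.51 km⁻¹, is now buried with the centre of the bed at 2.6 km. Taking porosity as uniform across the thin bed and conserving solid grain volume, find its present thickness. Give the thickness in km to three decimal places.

Porosity at 2.6 km: φ = 0.65·exp(−0.51×2.6) = 0.1726
Solid-volume conservation: h(1−φ) = h₀(1−φ₀) ⇒ h = h₀·(1−φ₀)/(1−φ)
h = 0.034 × (1 − 0.65)/(1 − 0.1726) = 0.034 × 0.4230 = 0.0144 km

0.014 km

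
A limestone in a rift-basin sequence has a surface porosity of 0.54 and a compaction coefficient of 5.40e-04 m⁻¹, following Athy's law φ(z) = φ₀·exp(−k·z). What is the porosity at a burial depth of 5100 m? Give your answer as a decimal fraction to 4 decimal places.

0.0344

Working in km (1 km = 1000 m; k in km⁻¹ = k in m⁻¹ × 1000):
φ = φ₀·exp(−k·z) = 0.54 × exp(−0.54 × 5.1) = 0.54 × exp(−2.754)
  = 0.54 × 0.0637 = 0.0344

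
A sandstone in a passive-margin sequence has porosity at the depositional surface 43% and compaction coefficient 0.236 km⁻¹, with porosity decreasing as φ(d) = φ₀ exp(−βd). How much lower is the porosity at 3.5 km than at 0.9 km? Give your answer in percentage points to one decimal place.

15.9 percentage points

φ(0.9) = 0.43·e^(−0.236×0.9) = 0.3477
φ(3.5) = 0.43·e^(−0.236×3.5) = 0.1883
Δφ = 0.3477 − 0.1883 = 0.1595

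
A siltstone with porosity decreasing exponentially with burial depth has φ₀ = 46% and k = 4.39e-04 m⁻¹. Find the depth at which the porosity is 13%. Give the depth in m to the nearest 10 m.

2880 m

Working in km (1 km = 1000 m; k in km⁻¹ = k in m⁻¹ × 1000):
Invert Athy's law: d = ln(φ₀/φ) / k
d = ln(0.46/0.13) / 0.439 = ln(3.538) / 0.439 = 1.2637 / 0.439 = 2.879 km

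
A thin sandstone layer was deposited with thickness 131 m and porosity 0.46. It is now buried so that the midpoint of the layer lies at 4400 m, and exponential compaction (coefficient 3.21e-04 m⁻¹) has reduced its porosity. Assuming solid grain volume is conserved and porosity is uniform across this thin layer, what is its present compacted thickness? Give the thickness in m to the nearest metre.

80 m

Working in km (1 km = 1000 m; k in km⁻¹ = k in m⁻¹ × 1000):
Porosity at 4.4 km: phi = 0.46·exp(−0.321×4.4) = 0.1120
Solid-volume conservation: h(1−phi) = h₀(1−phi₀) ⇒ h = h₀·(1−phi₀)/(1−phi)
h = 0.131 × (1 − 0.46)/(1 − 0.1120) = 0.131 × 0.6081 = 0.0797 km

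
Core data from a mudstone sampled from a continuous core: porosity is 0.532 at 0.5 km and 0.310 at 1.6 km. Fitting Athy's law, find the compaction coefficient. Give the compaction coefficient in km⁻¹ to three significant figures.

Athy: phi(z) = phi₀ e^(−kz) ⇒ phi₁/phi₂ = e^{k(z₂−z₁)} ⇒ k = ln(phi₁/phi₂)/(z₂−z₁)
k = ln(0.532/0.31) / (1.6 − 0.5) = ln(1.716) / 1.1 = 0.5401 / 1.1 = 0.491 km⁻¹

0.491 km⁻¹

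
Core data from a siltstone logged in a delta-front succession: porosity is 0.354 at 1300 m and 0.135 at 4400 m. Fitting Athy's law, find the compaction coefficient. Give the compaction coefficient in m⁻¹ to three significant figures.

Working in km (1 km = 1000 m; c in km⁻¹ = c in m⁻¹ × 1000):
Athy: φ(z) = φ₀ e^(−cz) ⇒ φ₁/φ₂ = e^{c(z₂−z₁)} ⇒ c = ln(φ₁/φ₂)/(z₂−z₁)
c = ln(0.354/0.135) / (4.4 − 1.3) = ln(2.622) / 3.1 = 0.9640 / 3.1 = 0.311 km⁻¹

0.000311 m⁻¹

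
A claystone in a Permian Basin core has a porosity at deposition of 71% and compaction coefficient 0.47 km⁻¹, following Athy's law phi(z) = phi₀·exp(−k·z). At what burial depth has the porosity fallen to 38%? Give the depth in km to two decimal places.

Invert Athy's law: z = ln(phi₀/phi) / k
z = ln(0.71/0.38) / 0.47 = ln(1.868) / 0.47 = 0.6251 / 0.47 = 1.330 km

1.33 km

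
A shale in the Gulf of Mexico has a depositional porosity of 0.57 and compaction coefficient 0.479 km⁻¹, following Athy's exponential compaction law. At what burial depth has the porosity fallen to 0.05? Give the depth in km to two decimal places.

5.08 km

Invert Athy's law: Z = ln(φ₀/φ) / c
Z = ln(0.57/0.05) / 0.479 = ln(11.4) / 0.479 = 2.4336 / 0.479 = 5.081 km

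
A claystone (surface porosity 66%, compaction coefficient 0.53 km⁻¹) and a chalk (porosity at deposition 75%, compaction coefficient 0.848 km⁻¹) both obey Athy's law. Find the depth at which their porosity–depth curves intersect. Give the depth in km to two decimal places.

Set φ₀ₐ e^(−cₐz) = φ₀ᵦ e^(−cᵦz) ⇒ ln(φ₀ₐ/φ₀ᵦ) = (cₐ − cᵦ)·z
z = ln(0.66/0.75) / (0.53 − 0.848) = -0.1278 / -0.318 = 0.402 km

0.40 km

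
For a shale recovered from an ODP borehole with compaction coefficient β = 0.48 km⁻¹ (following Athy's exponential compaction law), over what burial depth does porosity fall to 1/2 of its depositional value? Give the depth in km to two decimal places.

n/n₀ = 1/2 ⇒ exp(−β·z) = 1/2 ⇒ z = ln(2) / β
z = 0.6931 / 0.48 = 1.444 km

1.44 km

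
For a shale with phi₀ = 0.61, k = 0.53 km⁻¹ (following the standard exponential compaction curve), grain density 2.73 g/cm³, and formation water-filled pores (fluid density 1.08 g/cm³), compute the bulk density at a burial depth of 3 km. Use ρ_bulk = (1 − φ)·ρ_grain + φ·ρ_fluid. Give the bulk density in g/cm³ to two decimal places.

Porosity at depth: phi = 0.61·exp(−0.53×3) = 0.61×0.2039 = 0.1244
Bulk density: ρ_b = (1−phi)ρ_g + phi·ρ_f = 0.8756×2.73 + 0.1244×1.08
       = 2.390 + 0.134 = 2.525 g/cm³

2.52 g/cm³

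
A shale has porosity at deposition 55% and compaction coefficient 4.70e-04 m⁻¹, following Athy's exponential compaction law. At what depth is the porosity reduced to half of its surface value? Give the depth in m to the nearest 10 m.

Working in km (1 km = 1000 m; c in km⁻¹ = c in m⁻¹ × 1000):
φ/φ₀ = 1/2 ⇒ exp(−c·Z) = 1/2 ⇒ Z = ln(2) / c
Z = 0.6931 / 0.47 = 1.475 km

1470 m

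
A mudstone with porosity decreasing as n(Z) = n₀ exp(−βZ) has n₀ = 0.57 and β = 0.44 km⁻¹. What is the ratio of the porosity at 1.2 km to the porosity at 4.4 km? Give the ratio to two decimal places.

n(Z₁)/n(Z₂) = e^(−β·Z₁)/e^(−β·Z₂) = e^{β(Z₂−Z₁)}
= exp(0.44 × 3.2) = exp(1.408) = 4.0878

4.09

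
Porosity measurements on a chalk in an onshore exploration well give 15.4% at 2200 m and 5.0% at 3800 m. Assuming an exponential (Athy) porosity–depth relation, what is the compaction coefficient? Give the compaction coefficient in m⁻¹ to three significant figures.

Working in km (1 km = 1000 m; c in km⁻¹ = c in m⁻¹ × 1000):
Athy: φ(z) = φ₀ e^(−cz) ⇒ φ₁/φ₂ = e^{c(z₂−z₁)} ⇒ c = ln(φ₁/φ₂)/(z₂−z₁)
c = ln(0.154/0.05) / (3.8 − 2.2) = ln(3.08) / 1.6 = 1.1249 / 1.6 = 0.7031 km⁻¹

0.000703 m⁻¹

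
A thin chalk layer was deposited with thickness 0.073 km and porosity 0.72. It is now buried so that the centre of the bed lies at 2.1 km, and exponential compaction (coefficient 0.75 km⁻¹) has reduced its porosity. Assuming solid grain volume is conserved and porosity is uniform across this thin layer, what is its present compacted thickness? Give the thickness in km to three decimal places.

Porosity at 2.1 km: phi = 0.72·exp(−0.75×2.1) = 0.1490
Solid-volume conservation: h(1−phi) = h₀(1−phi₀) ⇒ h = h₀·(1−phi₀)/(1−phi)
h = 0.073 × (1 − 0.72)/(1 − 0.1490) = 0.073 × 0.3290 = 0.0240 km

0.024 km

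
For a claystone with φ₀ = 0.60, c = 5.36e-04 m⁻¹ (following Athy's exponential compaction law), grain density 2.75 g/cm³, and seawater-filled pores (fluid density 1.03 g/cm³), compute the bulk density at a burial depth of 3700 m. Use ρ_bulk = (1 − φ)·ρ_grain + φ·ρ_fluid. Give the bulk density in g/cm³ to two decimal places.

Working in km (1 km = 1000 m; c in km⁻¹ = c in m⁻¹ × 1000):
Porosity at depth: φ = 0.6·exp(−0.536×3.7) = 0.6×0.1376 = 0.0826
Bulk density: ρ_b = (1−φ)ρ_g + φ·ρ_f = 0.9174×2.75 + 0.0826×1.03
       = 2.523 + 0.085 = 2.608 g/cm³

2.61 g/cm³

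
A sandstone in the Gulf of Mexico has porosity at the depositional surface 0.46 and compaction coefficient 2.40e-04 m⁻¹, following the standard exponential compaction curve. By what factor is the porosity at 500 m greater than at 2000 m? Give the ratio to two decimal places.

1.43

Working in km (1 km = 1000 m; c in km⁻¹ = c in m⁻¹ × 1000):
n(Z₁)/n(Z₂) = e^(−c·Z₁)/e^(−c·Z₂) = e^{c(Z₂−Z₁)}
= exp(0.24 × 1.5) = exp(0.36) = 1.4333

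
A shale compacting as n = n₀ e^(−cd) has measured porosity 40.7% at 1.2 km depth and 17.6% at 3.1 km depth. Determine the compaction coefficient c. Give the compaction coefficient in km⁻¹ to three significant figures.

0.441 km⁻¹

Athy: n(d) = n₀ e^(−cd) ⇒ n₁/n₂ = e^{c(d₂−d₁)} ⇒ c = ln(n₁/n₂)/(d₂−d₁)
c = ln(0.407/0.176) / (3.1 − 1.2) = ln(2.312) / 1.9 = 0.8383 / 1.9 = 0.4412 km⁻¹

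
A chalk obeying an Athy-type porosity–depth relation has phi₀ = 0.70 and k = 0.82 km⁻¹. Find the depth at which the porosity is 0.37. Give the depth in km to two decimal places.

0.78 km

Invert Athy's law: z = ln(phi₀/phi) / k
z = ln(0.7/0.37) / 0.82 = ln(1.892) / 0.82 = 0.6376 / 0.82 = 0.778 km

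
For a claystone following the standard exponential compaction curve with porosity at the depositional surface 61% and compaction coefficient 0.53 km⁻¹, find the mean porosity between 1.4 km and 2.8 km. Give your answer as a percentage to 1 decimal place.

20.5%

⟨φ⟩ = (1/(Z₂−Z₁)) ∫ φ₀ e^(−cZ) dZ = φ₀·(e^(−c·Z₁) − e^(−c·Z₂)) / (c·(Z₂−Z₁))
e^(−0.53×1.4) = 0.4762; e^(−0.53×2.8) = 0.2267
⟨φ⟩ = 0.61 × (0.4762 − 0.2267) / (0.53 × 1.4) = 0.61 × 0.3362 = 0.2051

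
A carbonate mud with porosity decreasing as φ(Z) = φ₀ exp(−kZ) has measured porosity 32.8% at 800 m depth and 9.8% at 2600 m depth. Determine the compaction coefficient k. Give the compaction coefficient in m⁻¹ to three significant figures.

0.000671 m⁻¹

Working in km (1 km = 1000 m; k in km⁻¹ = k in m⁻¹ × 1000):
Athy: φ(Z) = φ₀ e^(−kZ) ⇒ φ₁/φ₂ = e^{k(Z₂−Z₁)} ⇒ k = ln(φ₁/φ₂)/(Z₂−Z₁)
k = ln(0.328/0.098) / (2.6 − 0.8) = ln(3.347) / 1.8 = 1.2080 / 1.8 = 0.6711 km⁻¹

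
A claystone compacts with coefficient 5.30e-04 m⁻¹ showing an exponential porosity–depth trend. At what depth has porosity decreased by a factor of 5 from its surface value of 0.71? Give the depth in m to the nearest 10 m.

Working in km (1 km = 1000 m; c in km⁻¹ = c in m⁻¹ × 1000):
φ/φ₀ = 1/5 ⇒ exp(−c·z) = 1/5 ⇒ z = ln(5) / c
z = 1.6094 / 0.53 = 3.037 km

3040 m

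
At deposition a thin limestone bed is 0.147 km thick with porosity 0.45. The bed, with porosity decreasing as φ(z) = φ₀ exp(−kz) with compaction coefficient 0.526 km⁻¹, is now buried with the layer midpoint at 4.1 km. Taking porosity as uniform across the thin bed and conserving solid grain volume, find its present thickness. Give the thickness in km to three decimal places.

Porosity at 4.1 km: φ = 0.45·exp(−0.526×4.1) = 0.0521
Solid-volume conservation: h(1−φ) = h₀(1−φ₀) ⇒ h = h₀·(1−φ₀)/(1−φ)
h = 0.147 × (1 − 0.45)/(1 − 0.0521) = 0.147 × 0.5802 = 0.0853 km

0.085 km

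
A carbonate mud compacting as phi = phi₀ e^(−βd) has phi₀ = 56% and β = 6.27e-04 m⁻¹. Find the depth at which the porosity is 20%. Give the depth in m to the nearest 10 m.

1640 m

Working in km (1 km = 1000 m; β in km⁻¹ = β in m⁻¹ × 1000):
Invert Athy's law: d = ln(phi₀/phi) / β
d = ln(0.56/0.2) / 0.627 = ln(2.8) / 0.627 = 1.0296 / 0.627 = 1.642 km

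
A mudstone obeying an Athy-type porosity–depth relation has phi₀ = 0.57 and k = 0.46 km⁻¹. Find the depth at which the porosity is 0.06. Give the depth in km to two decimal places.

Invert Athy's law: d = ln(phi₀/phi) / k
d = ln(0.57/0.06) / 0.46 = ln(9.5) / 0.46 = 2.2513 / 0.46 = 4.894 km

4.89 km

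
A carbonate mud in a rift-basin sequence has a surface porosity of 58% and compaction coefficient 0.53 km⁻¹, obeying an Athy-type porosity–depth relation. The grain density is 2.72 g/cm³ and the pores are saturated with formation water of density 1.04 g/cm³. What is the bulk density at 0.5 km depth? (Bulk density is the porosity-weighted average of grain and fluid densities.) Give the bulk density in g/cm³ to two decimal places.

1.97 g/cm³

Porosity at depth: φ = 0.58·exp(−0.53×0.5) = 0.58×0.7672 = 0.4450
Bulk density: ρ_b = (1−φ)ρ_g + φ·ρ_f = 0.5550×2.72 + 0.4450×1.04
       = 1.510 + 0.463 = 1.972 g/cm³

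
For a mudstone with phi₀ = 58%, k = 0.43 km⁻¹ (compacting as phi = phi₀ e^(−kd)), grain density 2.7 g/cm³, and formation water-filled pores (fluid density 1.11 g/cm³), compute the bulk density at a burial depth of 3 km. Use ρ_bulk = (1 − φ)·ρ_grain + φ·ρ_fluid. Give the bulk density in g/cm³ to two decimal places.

Porosity at depth: phi = 0.58·exp(−0.43×3) = 0.58×0.2753 = 0.1597
Bulk density: ρ_b = (1−phi)ρ_g + phi·ρ_f = 0.8403×2.7 + 0.1597×1.11
       = 2.269 + 0.177 = 2.446 g/cm³

2.45 g/cm³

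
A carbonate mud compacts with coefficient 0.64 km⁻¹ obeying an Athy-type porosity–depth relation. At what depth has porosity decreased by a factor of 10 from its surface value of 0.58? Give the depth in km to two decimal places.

3.60 km

n/n₀ = 1/10 ⇒ exp(−β·d) = 1/10 ⇒ d = ln(10) / β
d = 2.3026 / 0.64 = 3.598 km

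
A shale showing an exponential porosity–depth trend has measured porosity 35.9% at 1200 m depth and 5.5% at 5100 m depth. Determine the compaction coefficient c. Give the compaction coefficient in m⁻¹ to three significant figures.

Working in km (1 km = 1000 m; c in km⁻¹ = c in m⁻¹ × 1000):
Athy: n(z) = n₀ e^(−cz) ⇒ n₁/n₂ = e^{c(z₂−z₁)} ⇒ c = ln(n₁/n₂)/(z₂−z₁)
c = ln(0.359/0.055) / (5.1 − 1.2) = ln(6.527) / 3.9 = 1.8760 / 3.9 = 0.481 km⁻¹

0.000481 m⁻¹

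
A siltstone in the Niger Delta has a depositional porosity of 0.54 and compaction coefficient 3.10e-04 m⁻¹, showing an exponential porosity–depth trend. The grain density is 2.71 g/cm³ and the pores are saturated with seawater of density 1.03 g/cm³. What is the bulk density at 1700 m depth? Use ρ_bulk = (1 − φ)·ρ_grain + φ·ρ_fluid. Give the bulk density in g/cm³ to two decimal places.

Working in km (1 km = 1000 m; k in km⁻¹ = k in m⁻¹ × 1000):
Porosity at depth: phi = 0.54·exp(−0.31×1.7) = 0.54×0.5904 = 0.3188
Bulk density: ρ_b = (1−phi)ρ_g + phi·ρ_f = 0.6812×2.71 + 0.3188×1.03
       = 1.846 + 0.328 = 2.174 g/cm³

2.17 g/cm³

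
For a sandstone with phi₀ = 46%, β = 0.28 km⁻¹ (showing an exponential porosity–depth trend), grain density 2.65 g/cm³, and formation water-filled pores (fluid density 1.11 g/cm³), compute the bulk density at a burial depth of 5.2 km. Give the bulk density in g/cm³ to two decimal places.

2.48 g/cm³

Porosity at depth: phi = 0.46·exp(−0.28×5.2) = 0.46×0.2332 = 0.1073
Bulk density: ρ_b = (1−phi)ρ_g + phi·ρ_f = 0.8927×2.65 + 0.1073×1.11
       = 2.366 + 0.119 = 2.485 g/cm³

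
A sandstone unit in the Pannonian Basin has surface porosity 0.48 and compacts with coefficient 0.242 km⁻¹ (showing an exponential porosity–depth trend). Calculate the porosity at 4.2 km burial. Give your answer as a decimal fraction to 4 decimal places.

0.1737

φ = φ₀·exp(−c·d) = 0.48 × exp(−0.242 × 4.2) = 0.48 × exp(−1.016)
  = 0.48 × 0.3619 = 0.1737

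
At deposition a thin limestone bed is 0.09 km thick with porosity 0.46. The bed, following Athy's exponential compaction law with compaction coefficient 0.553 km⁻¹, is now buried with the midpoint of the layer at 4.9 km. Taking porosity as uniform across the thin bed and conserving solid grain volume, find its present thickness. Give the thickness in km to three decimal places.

Porosity at 4.9 km: phi = 0.46·exp(−0.553×4.9) = 0.0306
Solid-volume conservation: h(1−phi) = h₀(1−phi₀) ⇒ h = h₀·(1−phi₀)/(1−phi)
h = 0.09 × (1 − 0.46)/(1 − 0.0306) = 0.09 × 0.5571 = 0.0501 km

0.050 km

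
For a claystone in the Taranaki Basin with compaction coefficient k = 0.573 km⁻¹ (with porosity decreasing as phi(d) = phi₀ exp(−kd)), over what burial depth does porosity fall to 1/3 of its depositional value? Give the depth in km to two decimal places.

1.92 km

phi/phi₀ = 1/3 ⇒ exp(−k·d) = 1/3 ⇒ d = ln(3) / k
d = 1.0986 / 0.573 = 1.917 km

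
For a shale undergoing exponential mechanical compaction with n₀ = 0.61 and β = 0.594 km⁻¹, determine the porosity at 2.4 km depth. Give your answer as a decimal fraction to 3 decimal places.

n = n₀·exp(−β·Z) = 0.61 × exp(−0.594 × 2.4) = 0.61 × exp(−1.426)
  = 0.61 × 0.2404 = 0.1466

0.147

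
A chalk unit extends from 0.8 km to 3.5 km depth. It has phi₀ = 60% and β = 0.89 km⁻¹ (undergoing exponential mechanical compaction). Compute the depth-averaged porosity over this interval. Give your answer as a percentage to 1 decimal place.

⟨phi⟩ = (1/(Z₂−Z₁)) ∫ phi₀ e^(−βZ) dZ = phi₀·(e^(−β·Z₁) − e^(−β·Z₂)) / (β·(Z₂−Z₁))
e^(−0.89×0.8) = 0.4907; e^(−0.89×3.5) = 0.0444
⟨phi⟩ = 0.6 × (0.4907 − 0.0444) / (0.89 × 2.7) = 0.6 × 0.1857 = 0.1114

11.1%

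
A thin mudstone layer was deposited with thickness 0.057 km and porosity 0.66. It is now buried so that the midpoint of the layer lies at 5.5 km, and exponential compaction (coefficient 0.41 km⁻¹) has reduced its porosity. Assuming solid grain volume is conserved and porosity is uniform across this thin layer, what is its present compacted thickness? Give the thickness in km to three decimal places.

0.021 km

Porosity at 5.5 km: n = 0.66·exp(−0.41×5.5) = 0.0692
Solid-volume conservation: h(1−n) = h₀(1−n₀) ⇒ h = h₀·(1−n₀)/(1−n)
h = 0.057 × (1 − 0.66)/(1 − 0.0692) = 0.057 × 0.3653 = 0.0208 km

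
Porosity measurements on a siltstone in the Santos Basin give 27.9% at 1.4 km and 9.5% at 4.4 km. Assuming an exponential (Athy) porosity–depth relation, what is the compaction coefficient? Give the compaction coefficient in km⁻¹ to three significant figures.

0.359 km⁻¹

Athy: φ(d) = φ₀ e^(−kd) ⇒ φ₁/φ₂ = e^{k(d₂−d₁)} ⇒ k = ln(φ₁/φ₂)/(d₂−d₁)
k = ln(0.279/0.095) / (4.4 − 1.4) = ln(2.937) / 3 = 1.0773 / 3 = 0.3591 km⁻¹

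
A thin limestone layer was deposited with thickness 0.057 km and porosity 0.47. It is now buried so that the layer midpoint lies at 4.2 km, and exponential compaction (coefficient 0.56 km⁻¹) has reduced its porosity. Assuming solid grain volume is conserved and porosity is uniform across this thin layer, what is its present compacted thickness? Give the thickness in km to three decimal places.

Porosity at 4.2 km: n = 0.47·exp(−0.56×4.2) = 0.0447
Solid-volume conservation: h(1−n) = h₀(1−n₀) ⇒ h = h₀·(1−n₀)/(1−n)
h = 0.057 × (1 − 0.47)/(1 − 0.0447) = 0.057 × 0.5548 = 0.0316 km

0.032 km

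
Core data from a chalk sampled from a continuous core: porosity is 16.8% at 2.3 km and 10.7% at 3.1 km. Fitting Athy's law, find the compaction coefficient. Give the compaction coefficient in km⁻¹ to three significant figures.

0.564 km⁻¹

Athy: n(z) = n₀ e^(−cz) ⇒ n₁/n₂ = e^{c(z₂−z₁)} ⇒ c = ln(n₁/n₂)/(z₂−z₁)
c = ln(0.168/0.107) / (3.1 − 2.3) = ln(1.57) / 0.8 = 0.4511 / 0.8 = 0.5639 km⁻¹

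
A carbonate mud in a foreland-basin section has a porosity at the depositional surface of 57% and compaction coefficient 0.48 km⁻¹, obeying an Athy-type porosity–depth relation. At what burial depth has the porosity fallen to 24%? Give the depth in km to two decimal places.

Invert Athy's law: Z = ln(φ₀/φ) / β
Z = ln(0.57/0.24) / 0.48 = ln(2.375) / 0.48 = 0.8650 / 0.48 = 1.802 km

1.80 km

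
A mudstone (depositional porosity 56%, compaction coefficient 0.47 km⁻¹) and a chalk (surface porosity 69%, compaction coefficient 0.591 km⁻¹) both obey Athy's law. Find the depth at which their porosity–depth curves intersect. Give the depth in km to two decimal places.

Set phi₀ₐ e^(−cₐZ) = phi₀ᵦ e^(−cᵦZ) ⇒ ln(phi₀ₐ/phi₀ᵦ) = (cₐ − cᵦ)·Z
Z = ln(0.56/0.69) / (0.47 − 0.591) = -0.2088 / -0.121 = 1.725 km

1.73 km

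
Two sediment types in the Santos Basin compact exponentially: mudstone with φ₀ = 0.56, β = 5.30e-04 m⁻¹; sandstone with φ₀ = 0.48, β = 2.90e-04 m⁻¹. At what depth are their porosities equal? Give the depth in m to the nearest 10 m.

Working in km (1 km = 1000 m; β in km⁻¹ = β in m⁻¹ × 1000):
Set φ₀ₐ e^(−βₐz) = φ₀ᵦ e^(−βᵦz) ⇒ ln(φ₀ₐ/φ₀ᵦ) = (βₐ − βᵦ)·z
z = ln(0.56/0.48) / (0.53 − 0.29) = 0.1542 / 0.24 = 0.642 km

640 m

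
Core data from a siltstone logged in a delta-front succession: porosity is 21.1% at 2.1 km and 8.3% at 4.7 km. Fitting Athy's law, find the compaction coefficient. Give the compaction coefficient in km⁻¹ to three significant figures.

0.359 km⁻¹

Athy: φ(z) = φ₀ e^(−kz) ⇒ φ₁/φ₂ = e^{k(z₂−z₁)} ⇒ k = ln(φ₁/φ₂)/(z₂−z₁)
k = ln(0.211/0.083) / (4.7 − 2.1) = ln(2.542) / 2.6 = 0.9330 / 2.6 = 0.3589 km⁻¹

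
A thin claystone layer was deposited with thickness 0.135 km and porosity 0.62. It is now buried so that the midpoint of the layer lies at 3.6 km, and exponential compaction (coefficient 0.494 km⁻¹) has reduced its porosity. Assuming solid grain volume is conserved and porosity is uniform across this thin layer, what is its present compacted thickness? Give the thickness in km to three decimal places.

0.057 km

Porosity at 3.6 km: φ = 0.62·exp(−0.494×3.6) = 0.1047
Solid-volume conservation: h(1−φ) = h₀(1−φ₀) ⇒ h = h₀·(1−φ₀)/(1−φ)
h = 0.135 × (1 − 0.62)/(1 − 0.1047) = 0.135 × 0.4244 = 0.0573 km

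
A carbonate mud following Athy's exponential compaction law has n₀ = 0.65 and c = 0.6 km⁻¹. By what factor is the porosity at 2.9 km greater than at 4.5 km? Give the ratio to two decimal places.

2.61

n(Z₁)/n(Z₂) = e^(−c·Z₁)/e^(−c·Z₂) = e^{c(Z₂−Z₁)}
= exp(0.6 × 1.6) = exp(0.96) = 2.6117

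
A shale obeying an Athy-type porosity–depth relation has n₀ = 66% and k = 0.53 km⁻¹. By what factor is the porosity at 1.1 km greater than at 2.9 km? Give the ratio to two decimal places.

2.60

n(Z₁)/n(Z₂) = e^(−k·Z₁)/e^(−k·Z₂) = e^{k(Z₂−Z₁)}
= exp(0.53 × 1.8) = exp(0.954) = 2.5961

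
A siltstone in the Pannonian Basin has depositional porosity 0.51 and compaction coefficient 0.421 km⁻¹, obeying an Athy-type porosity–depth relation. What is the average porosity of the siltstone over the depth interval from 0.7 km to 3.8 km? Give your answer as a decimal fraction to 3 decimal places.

⟨φ⟩ = (1/(z₂−z₁)) ∫ φ₀ e^(−cz) dz = φ₀·(e^(−c·z₁) − e^(−c·z₂)) / (c·(z₂−z₁))
e^(−0.421×0.7) = 0.7448; e^(−0.421×3.8) = 0.2019
⟨φ⟩ = 0.51 × (0.7448 − 0.2019) / (0.421 × 3.1) = 0.51 × 0.4159 = 0.2121

0.212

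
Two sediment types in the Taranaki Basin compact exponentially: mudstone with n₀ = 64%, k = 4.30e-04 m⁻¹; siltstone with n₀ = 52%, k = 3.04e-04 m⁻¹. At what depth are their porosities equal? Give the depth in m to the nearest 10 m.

Working in km (1 km = 1000 m; k in km⁻¹ = k in m⁻¹ × 1000):
Set n₀ₐ e^(−kₐZ) = n₀ᵦ e^(−kᵦZ) ⇒ ln(n₀ₐ/n₀ᵦ) = (kₐ − kᵦ)·Z
Z = ln(0.64/0.52) / (0.43 − 0.304) = 0.2076 / 0.126 = 1.648 km

1650 m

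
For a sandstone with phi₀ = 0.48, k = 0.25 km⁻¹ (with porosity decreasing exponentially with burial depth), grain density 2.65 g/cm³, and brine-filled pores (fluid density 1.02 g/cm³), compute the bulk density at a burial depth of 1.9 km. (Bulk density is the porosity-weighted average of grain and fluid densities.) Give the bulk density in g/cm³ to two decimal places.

Porosity at depth: phi = 0.48·exp(−0.25×1.9) = 0.48×0.6219 = 0.2985
Bulk density: ρ_b = (1−phi)ρ_g + phi·ρ_f = 0.7015×2.65 + 0.2985×1.02
       = 1.859 + 0.304 = 2.163 g/cm³

2.16 g/cm³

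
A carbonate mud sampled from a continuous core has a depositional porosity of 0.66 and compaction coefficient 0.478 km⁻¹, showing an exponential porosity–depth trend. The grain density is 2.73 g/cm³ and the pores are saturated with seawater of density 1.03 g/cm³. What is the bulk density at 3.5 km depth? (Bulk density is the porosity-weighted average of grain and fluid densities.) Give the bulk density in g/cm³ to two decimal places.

Porosity at depth: phi = 0.66·exp(−0.478×3.5) = 0.66×0.1877 = 0.1239
Bulk density: ρ_b = (1−phi)ρ_g + phi·ρ_f = 0.8761×2.73 + 0.1239×1.03
       = 2.392 + 0.128 = 2.519 g/cm³

2.52 g/cm³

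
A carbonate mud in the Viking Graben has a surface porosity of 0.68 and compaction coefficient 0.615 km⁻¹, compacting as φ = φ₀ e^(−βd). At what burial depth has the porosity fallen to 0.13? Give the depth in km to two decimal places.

Invert Athy's law: d = ln(φ₀/φ) / β
d = ln(0.68/0.13) / 0.615 = ln(5.231) / 0.615 = 1.6546 / 0.615 = 2.690 km

2.69 km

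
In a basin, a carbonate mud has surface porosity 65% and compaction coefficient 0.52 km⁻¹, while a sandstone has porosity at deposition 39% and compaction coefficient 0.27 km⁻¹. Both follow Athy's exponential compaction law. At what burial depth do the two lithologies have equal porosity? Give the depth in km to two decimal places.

2.04 km

Set φ₀ₐ e^(−cₐd) = φ₀ᵦ e^(−cᵦd) ⇒ ln(φ₀ₐ/φ₀ᵦ) = (cₐ − cᵦ)·d
d = ln(0.65/0.39) / (0.52 − 0.27) = 0.5108 / 0.25 = 2.043 km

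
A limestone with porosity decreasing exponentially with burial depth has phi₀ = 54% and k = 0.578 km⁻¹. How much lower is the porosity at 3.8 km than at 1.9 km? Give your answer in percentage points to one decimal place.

12.0 percentage points

phi(1.9) = 0.54·e^(−0.578×1.9) = 0.1801
phi(3.8) = 0.54·e^(−0.578×3.8) = 0.0600
Δphi = 0.1801 − 0.0600 = 0.1200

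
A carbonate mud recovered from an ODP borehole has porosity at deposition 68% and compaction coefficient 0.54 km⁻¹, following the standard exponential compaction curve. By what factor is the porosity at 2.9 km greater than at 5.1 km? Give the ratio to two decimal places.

φ(z₁)/φ(z₂) = e^(−β·z₁)/e^(−β·z₂) = e^{β(z₂−z₁)}
= exp(0.54 × 2.2) = exp(1.188) = 3.2805

3.28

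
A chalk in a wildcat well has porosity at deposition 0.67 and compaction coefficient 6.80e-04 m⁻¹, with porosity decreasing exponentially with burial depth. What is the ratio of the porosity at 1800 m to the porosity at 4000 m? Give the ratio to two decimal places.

4.46

Working in km (1 km = 1000 m; β in km⁻¹ = β in m⁻¹ × 1000):
phi(d₁)/phi(d₂) = e^(−β·d₁)/e^(−β·d₂) = e^{β(d₂−d₁)}
= exp(0.68 × 2.2) = exp(1.496) = 4.4638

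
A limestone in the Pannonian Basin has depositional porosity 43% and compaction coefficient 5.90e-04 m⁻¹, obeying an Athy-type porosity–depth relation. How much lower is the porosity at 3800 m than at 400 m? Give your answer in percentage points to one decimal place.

Working in km (1 km = 1000 m; c in km⁻¹ = c in m⁻¹ × 1000):
φ(0.4) = 0.43·e^(−0.59×0.4) = 0.3396
φ(3.8) = 0.43·e^(−0.59×3.8) = 0.0457
Δφ = 0.3396 − 0.0457 = 0.2939

29.4 percentage points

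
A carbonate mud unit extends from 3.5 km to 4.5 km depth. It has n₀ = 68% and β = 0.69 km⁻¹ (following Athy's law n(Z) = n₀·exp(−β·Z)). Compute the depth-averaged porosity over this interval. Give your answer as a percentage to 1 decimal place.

⟨n⟩ = (1/(Z₂−Z₁)) ∫ n₀ e^(−βZ) dZ = n₀·(e^(−β·Z₁) − e^(−β·Z₂)) / (β·(Z₂−Z₁))
e^(−0.69×3.5) = 0.0894; e^(−0.69×4.5) = 0.0448
⟨n⟩ = 0.68 × (0.0894 − 0.0448) / (0.69 × 1) = 0.68 × 0.0646 = 0.0439

4.4%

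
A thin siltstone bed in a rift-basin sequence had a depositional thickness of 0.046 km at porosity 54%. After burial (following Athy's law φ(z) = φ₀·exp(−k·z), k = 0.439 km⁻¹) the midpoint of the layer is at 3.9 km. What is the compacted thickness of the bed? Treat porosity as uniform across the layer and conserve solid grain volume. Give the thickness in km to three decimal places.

Porosity at 3.9 km: φ = 0.54·exp(−0.439×3.9) = 0.0975
Solid-volume conservation: h(1−φ) = h₀(1−φ₀) ⇒ h = h₀·(1−φ₀)/(1−φ)
h = 0.046 × (1 − 0.54)/(1 − 0.0975) = 0.046 × 0.5097 = 0.0234 km

0.023 km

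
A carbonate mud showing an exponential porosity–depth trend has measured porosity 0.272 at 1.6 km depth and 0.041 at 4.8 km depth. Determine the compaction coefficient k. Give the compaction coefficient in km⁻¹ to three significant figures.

0.591 km⁻¹

Athy: φ(Z) = φ₀ e^(−kZ) ⇒ φ₁/φ₂ = e^{k(Z₂−Z₁)} ⇒ k = ln(φ₁/φ₂)/(Z₂−Z₁)
k = ln(0.272/0.041) / (4.8 − 1.6) = ln(6.634) / 3.2 = 1.8922 / 3.2 = 0.5913 km⁻¹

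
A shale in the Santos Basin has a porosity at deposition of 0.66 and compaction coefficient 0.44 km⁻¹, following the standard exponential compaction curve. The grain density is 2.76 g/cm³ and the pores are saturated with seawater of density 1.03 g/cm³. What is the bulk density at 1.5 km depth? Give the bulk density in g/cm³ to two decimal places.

2.17 g/cm³

Porosity at depth: φ = 0.66·exp(−0.44×1.5) = 0.66×0.5169 = 0.3411
Bulk density: ρ_b = (1−φ)ρ_g + φ·ρ_f = 0.6589×2.76 + 0.3411×1.03
       = 1.819 + 0.351 = 2.170 g/cm³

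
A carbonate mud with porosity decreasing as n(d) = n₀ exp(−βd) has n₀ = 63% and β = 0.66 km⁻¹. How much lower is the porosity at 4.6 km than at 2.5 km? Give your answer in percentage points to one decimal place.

n(2.5) = 0.63·e^(−0.66×2.5) = 0.1210
n(4.6) = 0.63·e^(−0.66×4.6) = 0.0303
Δn = 0.1210 − 0.0303 = 0.0907

9.1 percentage points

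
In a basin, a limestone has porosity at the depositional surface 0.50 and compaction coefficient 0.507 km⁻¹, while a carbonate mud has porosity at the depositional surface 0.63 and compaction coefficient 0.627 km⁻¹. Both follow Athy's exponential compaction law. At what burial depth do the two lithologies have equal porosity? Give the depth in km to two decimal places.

Set φ₀ₐ e^(−cₐZ) = φ₀ᵦ e^(−cᵦZ) ⇒ ln(φ₀ₐ/φ₀ᵦ) = (cₐ − cᵦ)·Z
Z = ln(0.5/0.63) / (0.507 − 0.627) = -0.2311 / -0.12 = 1.926 km

1.93 km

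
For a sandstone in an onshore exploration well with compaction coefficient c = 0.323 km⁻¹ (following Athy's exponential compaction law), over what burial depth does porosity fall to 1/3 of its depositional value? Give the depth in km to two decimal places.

phi/phi₀ = 1/3 ⇒ exp(−c·Z) = 1/3 ⇒ Z = ln(3) / c
Z = 1.0986 / 0.323 = 3.401 km

3.40 km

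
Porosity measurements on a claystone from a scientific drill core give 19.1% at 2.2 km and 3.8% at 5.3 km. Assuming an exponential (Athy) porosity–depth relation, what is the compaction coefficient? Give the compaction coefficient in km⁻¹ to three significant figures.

0.521 km⁻¹

Athy: φ(d) = φ₀ e^(−kd) ⇒ φ₁/φ₂ = e^{k(d₂−d₁)} ⇒ k = ln(φ₁/φ₂)/(d₂−d₁)
k = ln(0.191/0.038) / (5.3 − 2.2) = ln(5.026) / 3.1 = 1.6147 / 3.1 = 0.5209 km⁻¹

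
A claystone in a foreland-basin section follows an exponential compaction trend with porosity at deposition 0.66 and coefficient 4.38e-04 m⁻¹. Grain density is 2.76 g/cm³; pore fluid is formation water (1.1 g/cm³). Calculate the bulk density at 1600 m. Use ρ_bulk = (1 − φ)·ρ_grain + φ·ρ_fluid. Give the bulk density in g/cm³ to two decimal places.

Working in km (1 km = 1000 m; k in km⁻¹ = k in m⁻¹ × 1000):
Porosity at depth: φ = 0.66·exp(−0.438×1.6) = 0.66×0.4962 = 0.3275
Bulk density: ρ_b = (1−φ)ρ_g + φ·ρ_f = 0.6725×2.76 + 0.3275×1.1
       = 1.856 + 0.360 = 2.216 g/cm³

2.22 g/cm³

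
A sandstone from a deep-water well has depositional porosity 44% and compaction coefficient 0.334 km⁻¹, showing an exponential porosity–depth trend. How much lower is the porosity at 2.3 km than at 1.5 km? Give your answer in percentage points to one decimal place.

phi(1.5) = 0.44·e^(−0.334×1.5) = 0.2666
phi(2.3) = 0.44·e^(−0.334×2.3) = 0.2041
Δphi = 0.2666 − 0.2041 = 0.0625

6.3 percentage points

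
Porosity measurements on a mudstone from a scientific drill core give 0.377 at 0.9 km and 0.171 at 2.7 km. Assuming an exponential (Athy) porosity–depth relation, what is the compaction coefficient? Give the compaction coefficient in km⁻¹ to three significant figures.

Athy: φ(d) = φ₀ e^(−cd) ⇒ φ₁/φ₂ = e^{c(d₂−d₁)} ⇒ c = ln(φ₁/φ₂)/(d₂−d₁)
c = ln(0.377/0.171) / (2.7 − 0.9) = ln(2.205) / 1.8 = 0.7906 / 1.8 = 0.4392 km⁻¹

0.439 km⁻¹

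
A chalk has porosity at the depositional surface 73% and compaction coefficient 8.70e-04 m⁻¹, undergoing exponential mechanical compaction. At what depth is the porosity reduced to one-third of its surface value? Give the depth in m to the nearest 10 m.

1260 m

Working in km (1 km = 1000 m; c in km⁻¹ = c in m⁻¹ × 1000):
φ/φ₀ = 1/3 ⇒ exp(−c·d) = 1/3 ⇒ d = ln(3) / c
d = 1.0986 / 0.87 = 1.263 km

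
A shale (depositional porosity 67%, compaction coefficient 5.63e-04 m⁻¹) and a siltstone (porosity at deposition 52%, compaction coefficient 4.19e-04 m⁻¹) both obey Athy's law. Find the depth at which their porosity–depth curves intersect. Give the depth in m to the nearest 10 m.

1760 m

Working in km (1 km = 1000 m; c in km⁻¹ = c in m⁻¹ × 1000):
Set n₀ₐ e^(−cₐz) = n₀ᵦ e^(−cᵦz) ⇒ ln(n₀ₐ/n₀ᵦ) = (cₐ − cᵦ)·z
z = ln(0.67/0.52) / (0.563 − 0.419) = 0.2534 / 0.144 = 1.760 km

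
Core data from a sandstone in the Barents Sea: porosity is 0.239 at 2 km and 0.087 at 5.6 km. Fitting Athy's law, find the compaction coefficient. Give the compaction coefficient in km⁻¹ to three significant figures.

Athy: φ(z) = φ₀ e^(−kz) ⇒ φ₁/φ₂ = e^{k(z₂−z₁)} ⇒ k = ln(φ₁/φ₂)/(z₂−z₁)
k = ln(0.239/0.087) / (5.6 − 2) = ln(2.747) / 3.6 = 1.0106 / 3.6 = 0.2807 km⁻¹

0.281 km⁻¹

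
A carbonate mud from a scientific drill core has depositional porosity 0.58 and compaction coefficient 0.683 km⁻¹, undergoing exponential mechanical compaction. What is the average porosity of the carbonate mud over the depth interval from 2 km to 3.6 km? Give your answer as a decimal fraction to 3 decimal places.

0.090

⟨n⟩ = (1/(z₂−z₁)) ∫ n₀ e^(−cz) dz = n₀·(e^(−c·z₁) − e^(−c·z₂)) / (c·(z₂−z₁))
e^(−0.683×2) = 0.2551; e^(−0.683×3.6) = 0.0855
⟨n⟩ = 0.58 × (0.2551 − 0.0855) / (0.683 × 1.6) = 0.58 × 0.1552 = 0.0900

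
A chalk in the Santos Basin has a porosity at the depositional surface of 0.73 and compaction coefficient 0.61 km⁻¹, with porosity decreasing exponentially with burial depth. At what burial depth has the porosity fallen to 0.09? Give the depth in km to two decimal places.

Invert Athy's law: d = ln(n₀/n) / c
d = ln(0.73/0.09) / 0.61 = ln(8.111) / 0.61 = 2.0932 / 0.61 = 3.432 km

3.43 km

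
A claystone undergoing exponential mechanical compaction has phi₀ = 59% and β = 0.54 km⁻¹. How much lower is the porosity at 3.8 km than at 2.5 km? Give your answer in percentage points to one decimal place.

phi(2.5) = 0.59·e^(−0.54×2.5) = 0.1530
phi(3.8) = 0.59·e^(−0.54×3.8) = 0.0758
Δphi = 0.1530 − 0.0758 = 0.0771

7.7 percentage points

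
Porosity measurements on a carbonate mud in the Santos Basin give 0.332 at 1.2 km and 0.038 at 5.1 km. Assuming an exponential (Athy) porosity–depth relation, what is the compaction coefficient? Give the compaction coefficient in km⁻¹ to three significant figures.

Athy: phi(z) = phi₀ e^(−βz) ⇒ phi₁/phi₂ = e^{β(z₂−z₁)} ⇒ β = ln(phi₁/phi₂)/(z₂−z₁)
β = ln(0.332/0.038) / (5.1 − 1.2) = ln(8.737) / 3.9 = 2.1675 / 3.9 = 0.5558 km⁻¹

0.556 km⁻¹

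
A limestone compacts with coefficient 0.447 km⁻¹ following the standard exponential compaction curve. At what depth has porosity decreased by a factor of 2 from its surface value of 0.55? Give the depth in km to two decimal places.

1.55 km

n/n₀ = 1/2 ⇒ exp(−β·z) = 1/2 ⇒ z = ln(2) / β
z = 0.6931 / 0.447 = 1.551 km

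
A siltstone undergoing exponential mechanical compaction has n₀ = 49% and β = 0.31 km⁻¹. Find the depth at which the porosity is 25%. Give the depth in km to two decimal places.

Invert Athy's law: Z = ln(n₀/n) / β
Z = ln(0.49/0.25) / 0.31 = ln(1.96) / 0.31 = 0.6729 / 0.31 = 2.171 km

2.17 km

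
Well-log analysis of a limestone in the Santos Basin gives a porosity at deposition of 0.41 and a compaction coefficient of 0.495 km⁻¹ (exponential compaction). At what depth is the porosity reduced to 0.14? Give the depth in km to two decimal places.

2.17 km

Invert Athy's law: z = ln(φ₀/φ) / c
z = ln(0.41/0.14) / 0.495 = ln(2.929) / 0.495 = 1.0745 / 0.495 = 2.171 km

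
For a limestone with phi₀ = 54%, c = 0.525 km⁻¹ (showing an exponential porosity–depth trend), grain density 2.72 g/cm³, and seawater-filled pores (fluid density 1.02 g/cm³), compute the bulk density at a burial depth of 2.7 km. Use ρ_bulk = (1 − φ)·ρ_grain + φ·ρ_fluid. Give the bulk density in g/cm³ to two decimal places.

2.50 g/cm³

Porosity at depth: phi = 0.54·exp(−0.525×2.7) = 0.54×0.2423 = 0.1309
Bulk density: ρ_b = (1−phi)ρ_g + phi·ρ_f = 0.8691×2.72 + 0.1309×1.02
       = 2.364 + 0.133 = 2.498 g/cm³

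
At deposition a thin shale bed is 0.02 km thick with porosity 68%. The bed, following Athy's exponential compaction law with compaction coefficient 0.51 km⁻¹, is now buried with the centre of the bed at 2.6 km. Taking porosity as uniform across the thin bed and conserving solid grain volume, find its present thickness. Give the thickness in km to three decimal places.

Porosity at 2.6 km: phi = 0.68·exp(−0.51×2.6) = 0.1806
Solid-volume conservation: h(1−phi) = h₀(1−phi₀) ⇒ h = h₀·(1−phi₀)/(1−phi)
h = 0.02 × (1 − 0.68)/(1 − 0.1806) = 0.02 × 0.3905 = 0.0078 km

0.008 km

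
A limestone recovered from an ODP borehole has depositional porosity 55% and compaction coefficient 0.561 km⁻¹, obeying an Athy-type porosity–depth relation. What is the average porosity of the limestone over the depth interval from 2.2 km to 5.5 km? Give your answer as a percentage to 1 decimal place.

⟨φ⟩ = (1/(d₂−d₁)) ∫ φ₀ e^(−kd) dd = φ₀·(e^(−k·d₁) − e^(−k·d₂)) / (k·(d₂−d₁))
e^(−0.561×2.2) = 0.2911; e^(−0.561×5.5) = 0.0457
⟨φ⟩ = 0.55 × (0.2911 − 0.0457) / (0.561 × 3.3) = 0.55 × 0.1325 = 0.0729

7.3%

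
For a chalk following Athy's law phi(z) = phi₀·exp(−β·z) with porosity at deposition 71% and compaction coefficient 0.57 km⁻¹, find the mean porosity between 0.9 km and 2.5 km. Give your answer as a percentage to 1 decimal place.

27.9%

⟨phi⟩ = (1/(z₂−z₁)) ∫ phi₀ e^(−βz) dz = phi₀·(e^(−β·z₁) − e^(−β·z₂)) / (β·(z₂−z₁))
e^(−0.57×0.9) = 0.5987; e^(−0.57×2.5) = 0.2405
⟨phi⟩ = 0.71 × (0.5987 − 0.2405) / (0.57 × 1.6) = 0.71 × 0.3928 = 0.2789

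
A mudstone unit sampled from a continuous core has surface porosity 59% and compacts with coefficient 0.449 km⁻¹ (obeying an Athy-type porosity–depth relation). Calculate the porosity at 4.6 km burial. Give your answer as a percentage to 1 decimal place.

7.5%

phi = phi₀·exp(−k·z) = 0.59 × exp(−0.449 × 4.6) = 0.59 × exp(−2.065)
  = 0.59 × 0.1268 = 0.0748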